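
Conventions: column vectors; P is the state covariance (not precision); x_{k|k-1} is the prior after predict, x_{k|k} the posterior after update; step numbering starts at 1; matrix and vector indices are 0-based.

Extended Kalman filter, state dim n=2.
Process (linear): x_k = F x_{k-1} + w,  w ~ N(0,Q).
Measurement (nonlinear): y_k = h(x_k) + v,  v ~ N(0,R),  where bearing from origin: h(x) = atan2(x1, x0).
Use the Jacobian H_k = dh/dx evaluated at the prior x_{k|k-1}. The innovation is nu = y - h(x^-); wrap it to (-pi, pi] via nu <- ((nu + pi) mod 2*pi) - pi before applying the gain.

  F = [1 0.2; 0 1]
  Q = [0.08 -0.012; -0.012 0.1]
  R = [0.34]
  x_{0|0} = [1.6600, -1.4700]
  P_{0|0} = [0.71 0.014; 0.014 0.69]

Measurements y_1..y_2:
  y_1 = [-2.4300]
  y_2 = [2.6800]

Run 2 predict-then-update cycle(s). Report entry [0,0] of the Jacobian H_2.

step 1: x^-=[1.3660, -1.4700]  P^-=[0.8232 0.1400; 0.1400 0.7900]  H_jac=[0.3650 0.3392]  S=[0.5753]  K=[0.6049; 0.5547]  nu=[-1.6079]  x^+=[0.3933, -2.3619]  P^+=[0.6127 -0.0530; -0.0530 0.6130]
step 2: x^-=[-0.0791, -2.3619]  P^-=[0.6960 0.0576; 0.0576 0.7130]  H_jac=[0.4229 -0.0142]  S=[0.4639]  K=[0.6327; 0.0307]  nu=[-1.9989]  x^+=[-1.3438, -2.4233]  P^+=[0.5103 0.0486; 0.0486 0.7126]

H_jac[0,0] = 0.4229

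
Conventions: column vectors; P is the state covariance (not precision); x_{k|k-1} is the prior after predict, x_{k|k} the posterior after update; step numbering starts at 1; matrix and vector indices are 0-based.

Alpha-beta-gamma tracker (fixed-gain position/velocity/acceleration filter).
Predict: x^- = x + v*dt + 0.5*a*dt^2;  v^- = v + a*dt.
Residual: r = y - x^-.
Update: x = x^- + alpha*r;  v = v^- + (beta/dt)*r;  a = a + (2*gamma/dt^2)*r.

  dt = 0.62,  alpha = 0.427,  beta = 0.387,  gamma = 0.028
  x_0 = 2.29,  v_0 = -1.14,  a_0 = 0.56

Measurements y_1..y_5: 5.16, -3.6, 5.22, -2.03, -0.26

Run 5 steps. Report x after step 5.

step 1: x_pred=1.6908  r=3.4692  x^+=3.1722  v^+=1.3726  a^+=1.0654
step 2: x_pred=4.2280  r=-7.8280  x^+=0.8854  v^+=-2.8530  a^+=-0.0750
step 3: x_pred=-0.8978  r=6.1178  x^+=1.7145  v^+=0.9192  a^+=0.8163
step 4: x_pred=2.4413  r=-4.4713  x^+=0.5320  v^+=-1.3656  a^+=0.1649
step 5: x_pred=-0.2830  r=0.0230  x^+=-0.2732  v^+=-1.2491  a^+=0.1682

x_post = -0.2732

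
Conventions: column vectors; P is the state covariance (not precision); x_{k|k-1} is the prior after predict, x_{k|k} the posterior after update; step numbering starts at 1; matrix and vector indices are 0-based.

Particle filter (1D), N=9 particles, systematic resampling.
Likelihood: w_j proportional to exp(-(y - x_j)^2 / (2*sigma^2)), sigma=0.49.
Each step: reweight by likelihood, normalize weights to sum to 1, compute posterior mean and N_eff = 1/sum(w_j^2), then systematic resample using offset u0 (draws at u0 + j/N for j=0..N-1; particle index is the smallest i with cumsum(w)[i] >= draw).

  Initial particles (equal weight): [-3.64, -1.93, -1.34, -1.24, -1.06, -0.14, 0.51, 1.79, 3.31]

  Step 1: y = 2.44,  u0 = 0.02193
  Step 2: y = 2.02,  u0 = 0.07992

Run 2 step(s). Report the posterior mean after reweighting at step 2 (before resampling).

post_mean = 1.8161

step 1: w=[0.0000, 0.0000, 0.0000, 0.0000, 0.0000, 0.0000, 0.0007, 0.6669, 0.3324]  mean=2.2943  Neff=1.8009  idx=[7, 7, 7, 7, 7, 7, 8, 8, 8]
step 2: w=[0.1638, 0.1638, 0.1638, 0.1638, 0.1638, 0.1638, 0.0057, 0.0057, 0.0057]  mean=1.8161  Neff=6.2074  idx=[0, 1, 1, 2, 3, 3, 4, 5, 5]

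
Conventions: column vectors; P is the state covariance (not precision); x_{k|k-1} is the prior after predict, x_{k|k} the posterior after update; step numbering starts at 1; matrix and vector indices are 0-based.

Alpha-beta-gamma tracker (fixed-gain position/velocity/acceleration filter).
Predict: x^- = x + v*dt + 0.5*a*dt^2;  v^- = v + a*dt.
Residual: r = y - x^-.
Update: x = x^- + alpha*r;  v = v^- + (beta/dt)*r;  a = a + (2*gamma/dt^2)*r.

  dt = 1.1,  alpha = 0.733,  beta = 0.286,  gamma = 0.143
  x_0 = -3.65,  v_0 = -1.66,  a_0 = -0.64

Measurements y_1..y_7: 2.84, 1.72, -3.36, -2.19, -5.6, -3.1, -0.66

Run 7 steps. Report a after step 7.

step 1: x_pred=-5.8632  r=8.7032  x^+=0.5162  v^+=-0.1012  a^+=1.4171
step 2: x_pred=1.2623  r=0.4577  x^+=1.5978  v^+=1.5767  a^+=1.5253
step 3: x_pred=4.2549  r=-7.6149  x^+=-1.3268  v^+=1.2746  a^+=-0.2746
step 4: x_pred=-0.0909  r=-2.0991  x^+=-1.6295  v^+=0.4268  a^+=-0.7708
step 5: x_pred=-1.6264  r=-3.9736  x^+=-4.5390  v^+=-1.4542  a^+=-1.7100
step 6: x_pred=-7.1732  r=4.0732  x^+=-4.1875  v^+=-2.2761  a^+=-0.7472
step 7: x_pred=-7.1433  r=6.4833  x^+=-2.3911  v^+=-1.4124  a^+=0.7852

a_post = 0.7852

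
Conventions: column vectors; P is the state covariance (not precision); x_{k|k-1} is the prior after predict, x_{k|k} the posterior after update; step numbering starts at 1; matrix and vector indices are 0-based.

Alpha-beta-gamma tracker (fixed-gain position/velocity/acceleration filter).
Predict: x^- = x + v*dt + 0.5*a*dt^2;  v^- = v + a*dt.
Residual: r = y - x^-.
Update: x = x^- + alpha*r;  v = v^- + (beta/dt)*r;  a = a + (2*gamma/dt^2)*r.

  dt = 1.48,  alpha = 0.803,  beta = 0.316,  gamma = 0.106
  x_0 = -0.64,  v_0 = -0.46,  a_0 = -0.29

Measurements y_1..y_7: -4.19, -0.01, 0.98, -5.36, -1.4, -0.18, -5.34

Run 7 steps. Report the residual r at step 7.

resid = -6.1225

step 1: x_pred=-1.6384  r=-2.5516  x^+=-3.6873  v^+=-1.4340  a^+=-0.5370
step 2: x_pred=-6.3977  r=6.3877  x^+=-1.2684  v^+=-0.8648  a^+=0.0813
step 3: x_pred=-2.4593  r=3.4393  x^+=0.3025  v^+=-0.0102  a^+=0.4142
step 4: x_pred=0.7410  r=-6.1010  x^+=-4.1581  v^+=-0.6999  a^+=-0.1763
step 5: x_pred=-5.3870  r=3.9870  x^+=-2.1854  v^+=-0.1095  a^+=0.2096
step 6: x_pred=-2.1181  r=1.9381  x^+=-0.5618  v^+=0.6144  a^+=0.3971
step 7: x_pred=0.7825  r=-6.1225  x^+=-4.1339  v^+=-0.1051  a^+=-0.1954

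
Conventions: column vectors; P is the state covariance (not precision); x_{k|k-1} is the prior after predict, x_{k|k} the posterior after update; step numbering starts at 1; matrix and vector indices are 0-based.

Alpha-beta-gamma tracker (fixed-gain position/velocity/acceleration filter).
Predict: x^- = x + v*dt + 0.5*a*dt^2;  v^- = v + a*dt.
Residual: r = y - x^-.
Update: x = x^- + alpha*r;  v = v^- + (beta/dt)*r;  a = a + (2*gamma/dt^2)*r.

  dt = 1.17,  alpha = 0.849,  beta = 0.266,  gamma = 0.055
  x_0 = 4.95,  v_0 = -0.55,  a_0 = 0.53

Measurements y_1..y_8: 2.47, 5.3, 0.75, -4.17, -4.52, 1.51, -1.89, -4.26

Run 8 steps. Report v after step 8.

v_post = -0.5866

step 1: x_pred=4.6693  r=-2.1993  x^+=2.8021  v^+=-0.4299  a^+=0.3533
step 2: x_pred=2.5409  r=2.7591  x^+=4.8834  v^+=0.6107  a^+=0.5750
step 3: x_pred=5.9915  r=-5.2415  x^+=1.5415  v^+=0.0918  a^+=0.1538
step 4: x_pred=1.7541  r=-5.9241  x^+=-3.2755  v^+=-1.0751  a^+=-0.3222
step 5: x_pred=-4.7539  r=0.2339  x^+=-4.5553  v^+=-1.3990  a^+=-0.3034
step 6: x_pred=-6.3998  r=7.9098  x^+=0.3156  v^+=0.0443  a^+=0.3322
step 7: x_pred=0.5948  r=-2.4848  x^+=-1.5148  v^+=-0.1320  a^+=0.1325
step 8: x_pred=-1.5785  r=-2.6815  x^+=-3.8551  v^+=-0.5866  a^+=-0.0830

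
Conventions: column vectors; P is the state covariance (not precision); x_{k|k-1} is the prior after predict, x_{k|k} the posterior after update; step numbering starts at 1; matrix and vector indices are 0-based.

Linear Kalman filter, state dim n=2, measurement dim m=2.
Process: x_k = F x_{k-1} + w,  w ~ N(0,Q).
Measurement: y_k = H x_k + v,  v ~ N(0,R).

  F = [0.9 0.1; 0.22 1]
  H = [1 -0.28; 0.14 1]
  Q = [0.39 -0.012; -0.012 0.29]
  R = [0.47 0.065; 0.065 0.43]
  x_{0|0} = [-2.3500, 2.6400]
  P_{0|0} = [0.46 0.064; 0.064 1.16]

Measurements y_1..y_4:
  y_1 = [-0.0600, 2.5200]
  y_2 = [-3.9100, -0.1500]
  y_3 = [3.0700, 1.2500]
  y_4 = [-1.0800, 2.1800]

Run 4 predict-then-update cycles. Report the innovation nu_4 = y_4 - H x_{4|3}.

innov = [-1.8181, 1.1567]

step 1: x^-=[-1.8510, 2.1230]  P^-=[0.7857 0.2541; 0.2541 1.5004]  S=[1.2311 -0.0010; -0.0010 2.0170]  K=[0.5806 0.1808; -0.1343 0.7615]  nu=[2.3854, 0.6561]  x^+=[-0.3474, 2.3024]  P^+=[0.3050 0.0728; 0.0728 0.3085]
step 2: x^-=[-0.0824, 2.2259]  P^-=[0.6532 0.1463; 0.1463 0.6453]  S=[1.0919 0.1164; 0.1164 1.1291]  K=[0.5443 0.1545; -0.0953 0.5995]  nu=[-3.2043, -2.3644]  x^+=[-2.1918, 1.1140]  P^+=[0.2833 0.0622; 0.0622 0.2429]
step 3: x^-=[-1.8612, 0.6318]  P^-=[0.6331 0.1257; 0.1257 0.5739]  S=[1.0777 0.1137; 0.1137 1.0515]  K=[0.5394 0.1455; -0.0929 0.5726]  nu=[5.1081, 0.8788]  x^+=[1.0221, 0.6605]  P^+=[0.2794 0.0585; 0.0585 0.2320]
step 4: x^-=[0.9859, 0.8853]  P^-=[0.6291 0.1205; 0.1205 0.5613]  S=[1.0757 0.1117; 0.1117 1.0373]  K=[0.5387 0.1431; -0.0930 0.5673]  nu=[-1.8181, 1.1567]  x^+=[0.1721, 1.7106]  P^+=[0.2786 0.0575; 0.0575 0.2299]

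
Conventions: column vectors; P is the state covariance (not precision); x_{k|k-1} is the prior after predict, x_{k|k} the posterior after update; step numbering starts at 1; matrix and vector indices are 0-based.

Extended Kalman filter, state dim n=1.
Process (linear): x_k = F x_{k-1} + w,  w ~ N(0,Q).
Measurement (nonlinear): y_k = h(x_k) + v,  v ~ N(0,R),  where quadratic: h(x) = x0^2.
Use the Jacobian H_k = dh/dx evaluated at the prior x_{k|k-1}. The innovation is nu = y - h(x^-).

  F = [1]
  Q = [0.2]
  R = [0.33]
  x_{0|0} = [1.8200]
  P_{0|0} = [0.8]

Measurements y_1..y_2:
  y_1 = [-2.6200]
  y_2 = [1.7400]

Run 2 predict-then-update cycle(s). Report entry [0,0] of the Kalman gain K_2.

step 1: x^-=[1.8200]  P^-=[1.0000]  H_jac=[3.6400]  S=[13.5796]  K=[0.2680]  nu=[-5.9324]  x^+=[0.2298]  P^+=[0.0243]
step 2: x^-=[0.2298]  P^-=[0.2243]  H_jac=[0.4597]  S=[0.3774]  K=[0.2732]  nu=[1.6872]  x^+=[0.6908]  P^+=[0.1961]

K[0,0] = 0.2732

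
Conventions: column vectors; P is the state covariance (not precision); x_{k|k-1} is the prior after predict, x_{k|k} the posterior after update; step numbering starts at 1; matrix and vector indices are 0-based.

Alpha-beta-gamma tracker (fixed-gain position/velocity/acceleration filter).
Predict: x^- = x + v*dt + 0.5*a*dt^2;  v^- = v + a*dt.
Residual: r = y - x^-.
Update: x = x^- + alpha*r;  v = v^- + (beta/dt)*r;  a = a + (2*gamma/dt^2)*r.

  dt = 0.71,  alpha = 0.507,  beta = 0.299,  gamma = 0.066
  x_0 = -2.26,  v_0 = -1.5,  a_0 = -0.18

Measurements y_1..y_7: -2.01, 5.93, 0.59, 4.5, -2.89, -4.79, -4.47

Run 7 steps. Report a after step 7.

a_post = -3.3837

step 1: x_pred=-3.3704  r=1.3604  x^+=-2.6807  v^+=-1.0549  a^+=0.1762
step 2: x_pred=-3.3852  r=9.3152  x^+=1.3376  v^+=2.9931  a^+=2.6154
step 3: x_pred=4.1219  r=-3.5319  x^+=2.3312  v^+=3.3627  a^+=1.6906
step 4: x_pred=5.1448  r=-0.6448  x^+=4.8179  v^+=4.2914  a^+=1.5217
step 5: x_pred=8.2484  r=-11.1384  x^+=2.6012  v^+=0.6812  a^+=-1.3949
step 6: x_pred=2.7333  r=-7.5233  x^+=-1.0810  v^+=-3.4774  a^+=-3.3649
step 7: x_pred=-4.3981  r=-0.0719  x^+=-4.4346  v^+=-5.8968  a^+=-3.3837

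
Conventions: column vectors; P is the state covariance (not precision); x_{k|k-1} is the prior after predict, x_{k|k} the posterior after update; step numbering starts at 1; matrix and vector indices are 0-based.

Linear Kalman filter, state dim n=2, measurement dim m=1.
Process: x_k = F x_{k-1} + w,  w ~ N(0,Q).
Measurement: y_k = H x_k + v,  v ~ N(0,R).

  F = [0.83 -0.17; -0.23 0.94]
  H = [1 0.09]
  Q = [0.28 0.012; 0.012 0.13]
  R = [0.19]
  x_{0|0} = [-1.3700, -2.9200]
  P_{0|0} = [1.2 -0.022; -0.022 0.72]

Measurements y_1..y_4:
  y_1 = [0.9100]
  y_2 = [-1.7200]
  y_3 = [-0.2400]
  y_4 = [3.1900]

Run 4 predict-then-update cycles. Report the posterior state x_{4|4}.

step 1: x^-=[-0.6407, -2.4297]  P^-=[1.1337 -0.3502; -0.3502 0.8392]  S=[1.2675]  K=[0.8696; -0.2167]  nu=[1.7694]  x^+=[0.8979, -2.8131]  P^+=[0.1752 -0.1113; -0.1113 0.7797]
step 2: x^-=[1.2235, -2.8508]  P^-=[0.4547 -0.2373; -0.2373 0.8763]  S=[0.6091]  K=[0.7115; -0.2601]  nu=[-2.6869]  x^+=[-0.6881, -2.1521]  P^+=[0.1464 -0.1246; -0.1246 0.8351]
step 3: x^-=[-0.2053, -1.8647]  P^-=[0.4401 -0.2515; -0.2515 0.9295]  S=[0.5924]  K=[0.7048; -0.2833]  nu=[0.1331]  x^+=[-0.1115, -1.9024]  P^+=[0.1459 -0.1332; -0.1332 0.8820]
step 4: x^-=[0.2309, -1.7626]  P^-=[0.4436 -0.2659; -0.2659 0.9747]  S=[0.5936]  K=[0.7069; -0.3002]  nu=[3.1178]  x^+=[2.4350, -2.6986]  P^+=[0.1469 -0.1399; -0.1399 0.9212]

x_post = [2.4350, -2.6986]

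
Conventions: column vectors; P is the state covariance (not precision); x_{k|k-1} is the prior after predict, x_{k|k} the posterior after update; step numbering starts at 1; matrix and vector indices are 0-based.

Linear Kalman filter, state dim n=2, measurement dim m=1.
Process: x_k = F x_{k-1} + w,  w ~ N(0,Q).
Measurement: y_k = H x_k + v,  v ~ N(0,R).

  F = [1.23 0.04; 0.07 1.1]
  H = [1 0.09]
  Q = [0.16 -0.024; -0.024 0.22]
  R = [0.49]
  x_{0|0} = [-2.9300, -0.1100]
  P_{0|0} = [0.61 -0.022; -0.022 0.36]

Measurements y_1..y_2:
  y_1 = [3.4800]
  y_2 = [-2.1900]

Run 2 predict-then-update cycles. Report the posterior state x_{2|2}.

x_post = [-0.5957, -0.1496]

step 1: x^-=[-3.6083, -0.3261]  P^-=[1.0813 0.0145; 0.0145 0.6552]  S=[1.5792]  K=[0.6855; 0.0465]  nu=[7.1176]  x^+=[1.2710, 0.0052]  P^+=[0.3391 -0.0359; -0.0359 0.6518]
step 2: x^-=[1.5636, 0.0947]  P^-=[0.6706 -0.0147; -0.0147 1.0048]  S=[1.1661]  K=[0.5739; 0.0649]  nu=[-3.7621]  x^+=[-0.5957, -0.1496]  P^+=[0.2865 -0.0582; -0.0582 0.9999]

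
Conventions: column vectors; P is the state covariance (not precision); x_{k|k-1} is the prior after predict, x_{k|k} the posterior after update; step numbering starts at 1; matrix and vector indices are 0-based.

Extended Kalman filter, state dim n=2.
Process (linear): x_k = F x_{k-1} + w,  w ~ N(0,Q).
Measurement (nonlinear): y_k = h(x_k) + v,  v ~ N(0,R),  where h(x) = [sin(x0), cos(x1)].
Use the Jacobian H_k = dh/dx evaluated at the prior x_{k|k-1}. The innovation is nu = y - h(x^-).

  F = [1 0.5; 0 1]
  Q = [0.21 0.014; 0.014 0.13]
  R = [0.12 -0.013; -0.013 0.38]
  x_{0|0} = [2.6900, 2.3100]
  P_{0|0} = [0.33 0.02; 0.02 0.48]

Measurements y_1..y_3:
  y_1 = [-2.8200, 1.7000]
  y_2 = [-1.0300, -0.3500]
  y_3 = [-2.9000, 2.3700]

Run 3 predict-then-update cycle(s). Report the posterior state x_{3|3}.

step 1: x^-=[3.8450, 2.3100]  P^-=[0.6800 0.2740; 0.2740 0.6100]  H_jac=[-0.7626 0.0000; 0.0000 -0.7390]  S=[0.5155 0.1414; 0.1414 0.7131]  K=[-0.9815 -0.0893; -0.2453 -0.5835]  nu=[-2.1732, 2.3737]  x^+=[5.7660, 1.4580]  P^+=[0.1529 0.0286; 0.0286 0.2957]
step 2: x^-=[6.4950, 1.4580]  P^-=[0.4655 0.1905; 0.1905 0.4257]  H_jac=[0.9776 0.0000; 0.0000 -0.9936]  S=[0.5649 -0.1981; -0.1981 0.8003]  K=[0.7913 -0.0407; 0.1581 -0.4894]  nu=[-1.2403, -0.4625]  x^+=[5.5324, 1.4883]  P^+=[0.0977 0.0259; 0.0259 0.1892]
step 3: x^-=[6.2766, 1.4883]  P^-=[0.3809 0.1345; 0.1345 0.3192]  H_jac=[1.0000 0.0000; 0.0000 -0.9966]  S=[0.5009 -0.1471; -0.1471 0.6971]  K=[0.7505 -0.0340; 0.1435 -0.4261]  nu=[-2.8934, 2.2876]  x^+=[4.0274, 0.0984]  P^+=[0.0905 0.0228; 0.0228 0.1644]

x_post = [4.0274, 0.0984]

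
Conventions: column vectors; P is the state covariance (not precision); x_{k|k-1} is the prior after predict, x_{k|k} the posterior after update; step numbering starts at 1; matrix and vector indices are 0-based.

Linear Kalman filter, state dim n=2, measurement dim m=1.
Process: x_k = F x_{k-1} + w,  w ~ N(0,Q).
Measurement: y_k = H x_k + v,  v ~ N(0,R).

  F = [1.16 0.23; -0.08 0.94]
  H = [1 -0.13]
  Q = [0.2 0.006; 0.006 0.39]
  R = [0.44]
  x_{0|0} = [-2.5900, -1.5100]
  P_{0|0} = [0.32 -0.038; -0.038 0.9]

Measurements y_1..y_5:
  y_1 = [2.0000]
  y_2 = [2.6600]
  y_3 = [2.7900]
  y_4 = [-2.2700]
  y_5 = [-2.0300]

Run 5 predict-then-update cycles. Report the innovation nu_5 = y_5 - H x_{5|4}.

step 1: x^-=[-3.3517, -1.2122]  P^-=[0.6579 0.1301; 0.1301 1.1930]  S=[1.0842]  K=[0.5912; -0.0230]  nu=[5.1941]  x^+=[-0.2809, -1.3317]  P^+=[0.2790 0.1449; 0.1449 1.1924]
step 2: x^-=[-0.6322, -1.2293]  P^-=[0.7158 0.3932; 0.3932 1.4236]  S=[1.0776]  K=[0.6168; 0.1932]  nu=[3.1324]  x^+=[1.2998, -0.6242]  P^+=[0.3058 0.2648; 0.2648 1.3834]
step 3: x^-=[1.3643, -0.6907]  P^-=[0.8260 0.5606; 0.5606 1.5745]  S=[1.1469]  K=[0.6567; 0.3104]  nu=[1.3360]  x^+=[2.2416, -0.2761]  P^+=[0.3314 0.3269; 0.3269 1.4640]
step 4: x^-=[2.5367, -0.4389]  P^-=[0.8979 0.6422; 0.6422 1.6366]  S=[1.1985]  K=[0.6795; 0.3583]  nu=[-4.8638]  x^+=[-0.7681, -2.1815]  P^+=[0.3445 0.3504; 0.3504 1.4827]
step 5: x^-=[-1.3927, -1.9892]  P^-=[0.9290 0.6702; 0.6702 1.6496]  S=[1.2226]  K=[0.6886; 0.3728]  nu=[-0.8959]  x^+=[-2.0096, -2.3232]  P^+=[0.3493 0.3564; 0.3564 1.4797]

innov = [-0.8959]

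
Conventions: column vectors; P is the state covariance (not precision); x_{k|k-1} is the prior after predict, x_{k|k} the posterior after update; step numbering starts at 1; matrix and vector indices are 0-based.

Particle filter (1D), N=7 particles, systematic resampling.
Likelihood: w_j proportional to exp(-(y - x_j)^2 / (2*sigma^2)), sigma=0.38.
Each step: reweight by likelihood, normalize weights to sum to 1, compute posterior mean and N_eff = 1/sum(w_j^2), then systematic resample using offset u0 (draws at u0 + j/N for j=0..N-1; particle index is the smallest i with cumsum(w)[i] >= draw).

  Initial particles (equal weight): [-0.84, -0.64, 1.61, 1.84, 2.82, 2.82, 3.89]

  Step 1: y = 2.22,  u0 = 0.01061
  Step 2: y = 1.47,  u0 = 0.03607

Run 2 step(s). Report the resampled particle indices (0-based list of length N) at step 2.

resampled_idx = [0, 0, 1, 1, 2, 3, 4]

step 1: w=[0.0000, 0.0000, 0.1892, 0.4162, 0.1973, 0.1973, 0.0000]  mean=2.1833  Neff=3.4860  idx=[2, 2, 3, 3, 3, 4, 5]
step 2: w=[0.2498, 0.2498, 0.1664, 0.1664, 0.1664, 0.0005, 0.0005]  mean=1.7260  Neff=4.8087  idx=[0, 0, 1, 1, 2, 3, 4]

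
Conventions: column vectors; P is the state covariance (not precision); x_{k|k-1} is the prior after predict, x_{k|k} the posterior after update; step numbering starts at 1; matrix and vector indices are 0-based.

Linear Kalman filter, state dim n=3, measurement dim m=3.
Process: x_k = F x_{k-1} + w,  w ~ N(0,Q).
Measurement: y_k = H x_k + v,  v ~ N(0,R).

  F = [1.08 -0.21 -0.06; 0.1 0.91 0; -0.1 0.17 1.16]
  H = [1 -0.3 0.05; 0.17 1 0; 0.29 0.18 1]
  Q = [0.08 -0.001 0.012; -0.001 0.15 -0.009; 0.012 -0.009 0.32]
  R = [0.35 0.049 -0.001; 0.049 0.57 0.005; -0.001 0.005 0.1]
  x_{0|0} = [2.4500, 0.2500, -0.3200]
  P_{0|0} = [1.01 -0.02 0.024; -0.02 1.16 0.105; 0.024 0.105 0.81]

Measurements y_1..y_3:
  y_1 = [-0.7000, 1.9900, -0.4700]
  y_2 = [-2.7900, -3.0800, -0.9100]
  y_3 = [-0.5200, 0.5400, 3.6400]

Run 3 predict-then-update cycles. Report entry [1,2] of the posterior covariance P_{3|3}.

P_post[1,2] = -0.0408

step 1: x^-=[2.6127, 0.4725, -0.5737]  P^-=[1.3207 -0.1387 -0.1954; -0.1387 1.1171 0.2755; -0.1954 0.2755 1.4901]  S=[1.8304 -0.1811 0.1049; -0.1811 1.6781 0.4689; 0.1049 0.4689 1.7087]  K=[0.7508 0.1283 0.0139; -0.1977 0.6017 0.1023; -0.1765 -0.1303 0.9145]  nu=[-3.1423, 1.0733, -0.7390]  x^+=[0.3808, 1.6638, -0.8348]  P^+=[0.2919 0.0604 -0.0942; 0.0604 0.3235 -0.0623; -0.0942 -0.0623 0.1295]
step 2: x^-=[0.1119, 1.5521, -0.7236]  P^-=[0.4185 0.0307 -0.1306; 0.0307 0.4318 -0.0430; -0.1306 -0.0430 0.5018]  S=[0.7784 0.0165 0.0051; 0.0165 1.0244 0.0480; 0.0051 0.0480 0.5630]  K=[0.5155 0.0920 -0.0190; -0.1390 0.4269 0.0423; -0.1221 -0.1001 0.8199]  nu=[-2.4001, -4.6512, -0.4983]  x^+=[-1.5440, -0.1209, -0.3734]  P^+=[0.2014 0.0434 -0.0682; 0.0434 0.2294 -0.0474; -0.0682 -0.0474 0.1099]
step 3: x^-=[-1.6198, -0.2644, -0.2993]  P^-=[0.3134 0.0216 -0.0905; 0.0216 0.3498 -0.0366; -0.0905 -0.0366 0.4722]  S=[0.6751 0.0153 0.0155; 0.0153 0.9363 0.0383; 0.0155 0.0383 0.5465]  K=[0.4464 0.0732 -0.0099; -0.1355 0.3783 0.0370; -0.0994 -0.0872 0.8129]  nu=[1.0354, 1.0797, 4.4566]  x^+=[-1.1228, 0.1685, 3.1265]  P^+=[0.1730 0.0341 -0.0574; 0.0341 0.2034 -0.0408; -0.0574 -0.0408 0.1049]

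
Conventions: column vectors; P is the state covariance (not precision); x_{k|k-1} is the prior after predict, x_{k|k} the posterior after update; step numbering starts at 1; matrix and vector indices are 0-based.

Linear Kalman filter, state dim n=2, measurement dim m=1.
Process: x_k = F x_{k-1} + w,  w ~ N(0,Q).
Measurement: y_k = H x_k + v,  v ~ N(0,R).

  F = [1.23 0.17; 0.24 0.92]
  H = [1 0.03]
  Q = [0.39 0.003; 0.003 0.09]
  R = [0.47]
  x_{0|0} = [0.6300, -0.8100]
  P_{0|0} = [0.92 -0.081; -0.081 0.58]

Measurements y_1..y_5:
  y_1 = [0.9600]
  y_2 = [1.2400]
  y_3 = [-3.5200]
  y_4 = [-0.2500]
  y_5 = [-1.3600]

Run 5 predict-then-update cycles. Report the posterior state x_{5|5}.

x_post = [-1.3327, -1.0089]

step 1: x^-=[0.6372, -0.5940]  P^-=[1.7648 0.2703; 0.2703 0.5981]  S=[2.2515]  K=[0.7874; 0.1280]  nu=[0.3406]  x^+=[0.9054, -0.5504]  P^+=[0.3688 0.0433; 0.0433 0.5612]
step 2: x^-=[1.0201, -0.2891]  P^-=[0.9823 0.2505; 0.2505 0.6054]  S=[1.4678]  K=[0.6743; 0.1830]  nu=[0.2286]  x^+=[1.1742, -0.2472]  P^+=[0.3148 0.0693; 0.0693 0.5562]
step 3: x^-=[1.4023, 0.0544]  P^-=[0.9114 0.2642; 0.2642 0.6096]  S=[1.3978]  K=[0.6577; 0.2021]  nu=[-4.9239]  x^+=[-1.8362, -0.9408]  P^+=[0.3068 0.0784; 0.0784 0.5525]
step 4: x^-=[-2.4184, -1.3062]  P^-=[0.9029 0.2719; 0.2719 0.6099]  S=[1.3897]  K=[0.6555; 0.2088]  nu=[2.2076]  x^+=[-0.9712, -0.8452]  P^+=[0.3057 0.0817; 0.0817 0.5493]
step 5: x^-=[-1.3383, -1.0107]  P^-=[0.9024 0.2749; 0.2749 0.6086]  S=[1.3895]  K=[0.6554; 0.2110]  nu=[0.0086]  x^+=[-1.3327, -1.0089]  P^+=[0.3056 0.0828; 0.0828 0.5468]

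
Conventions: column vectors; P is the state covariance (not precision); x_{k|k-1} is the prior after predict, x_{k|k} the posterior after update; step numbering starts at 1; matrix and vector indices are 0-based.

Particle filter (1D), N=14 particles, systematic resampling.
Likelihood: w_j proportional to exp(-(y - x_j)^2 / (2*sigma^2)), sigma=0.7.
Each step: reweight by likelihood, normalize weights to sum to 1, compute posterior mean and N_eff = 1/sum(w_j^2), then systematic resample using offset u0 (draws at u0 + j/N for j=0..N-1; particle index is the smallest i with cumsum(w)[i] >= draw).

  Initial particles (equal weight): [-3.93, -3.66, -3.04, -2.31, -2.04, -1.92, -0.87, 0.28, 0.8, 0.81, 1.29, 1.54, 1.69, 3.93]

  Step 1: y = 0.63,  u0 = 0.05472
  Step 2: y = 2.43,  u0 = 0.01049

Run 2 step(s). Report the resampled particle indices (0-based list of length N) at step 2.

step 1: w=[0.0000, 0.0000, 0.0000, 0.0000, 0.0002, 0.0003, 0.0233, 0.2047, 0.2252, 0.2244, 0.1487, 0.0996, 0.0737, 0.0000]  mean=0.8676  Neff=5.5273  idx=[7, 7, 7, 8, 8, 8, 9, 9, 9, 10, 10, 11, 11, 12]
step 2: w=[0.0037, 0.0037, 0.0037, 0.0274, 0.0274, 0.0274, 0.0283, 0.0283, 0.0283, 0.1094, 0.1094, 0.1837, 0.1837, 0.2357]  mean=1.3839  Neff=6.5942  idx=[2, 5, 8, 9, 10, 10, 11, 11, 12, 12, 12, 13, 13, 13]

resampled_idx = [2, 5, 8, 9, 10, 10, 11, 11, 12, 12, 12, 13, 13, 13]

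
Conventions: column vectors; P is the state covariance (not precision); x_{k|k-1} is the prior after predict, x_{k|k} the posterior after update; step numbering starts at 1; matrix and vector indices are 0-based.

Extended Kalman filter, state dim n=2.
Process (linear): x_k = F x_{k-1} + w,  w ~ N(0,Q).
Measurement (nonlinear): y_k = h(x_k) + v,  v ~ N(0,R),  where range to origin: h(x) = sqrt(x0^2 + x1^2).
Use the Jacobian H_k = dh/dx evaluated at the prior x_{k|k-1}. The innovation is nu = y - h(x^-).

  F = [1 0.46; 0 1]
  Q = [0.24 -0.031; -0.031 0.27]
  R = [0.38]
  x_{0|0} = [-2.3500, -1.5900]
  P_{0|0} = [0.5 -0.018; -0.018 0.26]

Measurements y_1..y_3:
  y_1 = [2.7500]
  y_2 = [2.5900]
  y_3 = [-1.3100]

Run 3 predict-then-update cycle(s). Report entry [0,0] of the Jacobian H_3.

step 1: x^-=[-3.0814, -1.5900]  P^-=[0.7785 0.0706; 0.0706 0.5300]  H_jac=[-0.8887 -0.4586]  S=[1.1638]  K=[-0.6223; -0.2627]  nu=[-0.7174]  x^+=[-2.6350, -1.4015]  P^+=[0.3278 -0.1197; -0.1197 0.4497]
step 2: x^-=[-3.2797, -1.4015]  P^-=[0.5529 0.0562; 0.0562 0.7197]  H_jac=[-0.9196 -0.3930]  S=[0.9992]  K=[-0.5309; -0.3347]  nu=[-0.9766]  x^+=[-2.7612, -1.0746]  P^+=[0.2713 -0.1214; -0.1214 0.6077]
step 3: x^-=[-3.2555, -1.0746]  P^-=[0.5282 0.1272; 0.1272 0.8777]  H_jac=[-0.9496 -0.3135]  S=[1.0182]  K=[-0.5317; -0.3888]  nu=[-4.7383]  x^+=[-0.7360, 0.7676]  P^+=[0.2403 -0.0833; -0.0833 0.7238]

H_jac[0,0] = -0.9496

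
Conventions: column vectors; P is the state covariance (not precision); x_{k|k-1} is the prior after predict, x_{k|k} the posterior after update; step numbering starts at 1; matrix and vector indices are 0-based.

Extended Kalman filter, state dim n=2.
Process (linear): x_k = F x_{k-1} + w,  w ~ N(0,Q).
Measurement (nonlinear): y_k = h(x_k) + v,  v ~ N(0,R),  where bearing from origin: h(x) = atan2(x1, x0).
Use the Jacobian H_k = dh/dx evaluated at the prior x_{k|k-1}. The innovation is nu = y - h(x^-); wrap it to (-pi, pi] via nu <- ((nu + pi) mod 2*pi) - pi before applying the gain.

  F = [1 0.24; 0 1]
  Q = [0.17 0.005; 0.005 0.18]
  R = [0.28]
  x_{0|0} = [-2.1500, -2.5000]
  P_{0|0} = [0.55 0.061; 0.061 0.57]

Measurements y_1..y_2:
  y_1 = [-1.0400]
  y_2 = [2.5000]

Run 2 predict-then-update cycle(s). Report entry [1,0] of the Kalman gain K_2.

K[1,0] = -0.2610

step 1: x^-=[-2.7500, -2.5000]  P^-=[0.7821 0.2028; 0.2028 0.7500]  H_jac=[0.1810 -0.1991]  S=[0.3207]  K=[0.3155; -0.3511]  nu=[1.3638]  x^+=[-2.3198, -2.9788]  P^+=[0.7502 0.2383; 0.2383 0.7105]
step 2: x^-=[-3.0347, -2.9788]  P^-=[1.0755 0.4138; 0.4138 0.8905]  H_jac=[0.1647 -0.1678]  S=[0.3114]  K=[0.3459; -0.2610]  nu=[-1.4177]  x^+=[-3.5251, -2.6089]  P^+=[1.0382 0.4420; 0.4420 0.8693]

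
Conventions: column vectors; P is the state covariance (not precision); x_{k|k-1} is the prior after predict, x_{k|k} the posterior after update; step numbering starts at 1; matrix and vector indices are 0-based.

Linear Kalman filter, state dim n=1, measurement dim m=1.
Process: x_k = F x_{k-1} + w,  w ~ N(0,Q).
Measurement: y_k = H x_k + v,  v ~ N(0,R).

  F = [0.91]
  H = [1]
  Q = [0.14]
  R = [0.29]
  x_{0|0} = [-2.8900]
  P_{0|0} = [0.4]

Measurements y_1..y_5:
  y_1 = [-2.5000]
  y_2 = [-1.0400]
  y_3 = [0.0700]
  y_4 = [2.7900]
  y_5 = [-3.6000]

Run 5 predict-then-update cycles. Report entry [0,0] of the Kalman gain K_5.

K[0,0] = 0.4650

step 1: x^-=[-2.6299]  P^-=[0.4712]  S=[0.7612]  K=[0.6190]  nu=[0.1299]  x^+=[-2.5495]  P^+=[0.1795]
step 2: x^-=[-2.3200]  P^-=[0.2887]  S=[0.5787]  K=[0.4988]  nu=[1.2800]  x^+=[-1.6815]  P^+=[0.1447]
step 3: x^-=[-1.5302]  P^-=[0.2598]  S=[0.5498]  K=[0.4725]  nu=[1.6002]  x^+=[-0.7740]  P^+=[0.1370]
step 4: x^-=[-0.7044]  P^-=[0.2535]  S=[0.5435]  K=[0.4664]  nu=[3.4944]  x^+=[0.9254]  P^+=[0.1353]
step 5: x^-=[0.8421]  P^-=[0.2520]  S=[0.5420]  K=[0.4650]  nu=[-4.4421]  x^+=[-1.2232]  P^+=[0.1348]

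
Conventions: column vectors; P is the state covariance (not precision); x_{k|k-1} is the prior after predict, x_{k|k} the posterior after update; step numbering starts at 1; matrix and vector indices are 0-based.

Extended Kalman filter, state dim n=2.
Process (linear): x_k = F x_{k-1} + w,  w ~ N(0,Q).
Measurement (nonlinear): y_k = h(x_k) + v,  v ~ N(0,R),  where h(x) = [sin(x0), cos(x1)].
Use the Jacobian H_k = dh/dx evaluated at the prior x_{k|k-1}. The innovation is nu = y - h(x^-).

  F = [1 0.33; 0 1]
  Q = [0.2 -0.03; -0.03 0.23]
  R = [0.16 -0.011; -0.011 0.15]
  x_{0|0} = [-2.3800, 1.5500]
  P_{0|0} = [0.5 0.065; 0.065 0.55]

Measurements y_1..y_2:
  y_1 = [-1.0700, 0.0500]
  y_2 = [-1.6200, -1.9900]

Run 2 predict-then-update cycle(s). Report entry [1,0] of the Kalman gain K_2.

step 1: x^-=[-1.8685, 1.5500]  P^-=[0.8028 0.2165; 0.2165 0.7800]  H_jac=[-0.2933 0.0000; 0.0000 -0.9998]  S=[0.2291 0.0525; 0.0525 0.9297]  K=[-0.9874 -0.1771; -0.0861 -0.8340]  nu=[-0.1140, 0.0292]  x^+=[-1.7611, 1.5355]  P^+=[0.5320 0.0157; 0.0157 0.1242]
step 2: x^-=[-1.2544, 1.5355]  P^-=[0.7558 0.0267; 0.0267 0.3542]  H_jac=[0.3111 0.0000; 0.0000 -0.9994]  S=[0.2332 -0.0193; -0.0193 0.5037]  K=[1.0074 -0.0143; -0.0226 -0.7035]  nu=[-0.6696, -2.0253]  x^+=[-1.8999, 2.9755]  P^+=[0.5186 0.0132; 0.0132 0.1053]

K[1,0] = -0.0226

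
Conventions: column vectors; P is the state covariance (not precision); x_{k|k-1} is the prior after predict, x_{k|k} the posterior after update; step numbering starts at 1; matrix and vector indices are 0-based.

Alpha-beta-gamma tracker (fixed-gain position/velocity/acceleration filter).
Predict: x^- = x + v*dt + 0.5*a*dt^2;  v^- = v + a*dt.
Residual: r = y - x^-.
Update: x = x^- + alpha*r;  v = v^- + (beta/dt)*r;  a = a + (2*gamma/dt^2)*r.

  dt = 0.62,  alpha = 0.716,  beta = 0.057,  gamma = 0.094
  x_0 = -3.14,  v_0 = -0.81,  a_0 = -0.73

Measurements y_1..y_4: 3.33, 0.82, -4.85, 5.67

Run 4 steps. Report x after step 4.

x_post = 3.5266

step 1: x_pred=-3.7825  r=7.1125  x^+=1.3100  v^+=-0.6087  a^+=2.7485
step 2: x_pred=1.4609  r=-0.6409  x^+=1.0020  v^+=1.0365  a^+=2.4351
step 3: x_pred=2.1127  r=-6.9627  x^+=-2.8726  v^+=1.9061  a^+=-0.9702
step 4: x_pred=-1.8773  r=7.5473  x^+=3.5266  v^+=1.9985  a^+=2.7210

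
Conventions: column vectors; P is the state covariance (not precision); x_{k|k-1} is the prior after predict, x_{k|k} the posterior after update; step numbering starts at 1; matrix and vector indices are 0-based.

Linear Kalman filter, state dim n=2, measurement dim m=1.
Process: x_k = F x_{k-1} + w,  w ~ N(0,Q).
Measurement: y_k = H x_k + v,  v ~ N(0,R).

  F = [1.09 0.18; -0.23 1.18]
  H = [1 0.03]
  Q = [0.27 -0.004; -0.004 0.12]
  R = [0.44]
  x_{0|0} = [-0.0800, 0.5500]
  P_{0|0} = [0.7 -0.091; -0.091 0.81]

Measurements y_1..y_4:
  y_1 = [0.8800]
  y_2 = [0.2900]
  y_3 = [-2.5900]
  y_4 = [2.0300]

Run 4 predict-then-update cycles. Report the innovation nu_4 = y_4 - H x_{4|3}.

step 1: x^-=[0.0118, 0.6674]  P^-=[1.0922 -0.1207; -0.1207 1.3343]  S=[1.5262]  K=[0.7133; -0.0529]  nu=[0.8482]  x^+=[0.6168, 0.6226]  P^+=[0.3157 -0.0632; -0.0632 1.3300]
step 2: x^-=[0.7844, 0.5928]  P^-=[0.6634 0.1207; 0.1207 2.0229]  S=[1.1125]  K=[0.5996; 0.1631]  nu=[-0.5121]  x^+=[0.4773, 0.5092]  P^+=[0.2635 0.0119; 0.0119 1.9933]
step 3: x^-=[0.6119, 0.4911]  P^-=[0.6523 0.3682; 0.3682 2.9029]  S=[1.1170]  K=[0.5939; 0.4076]  nu=[-3.2166]  x^+=[-1.2983, -0.8199]  P^+=[0.2584 0.0978; 0.0978 2.7174]
step 4: x^-=[-1.5628, -0.6689]  P^-=[0.7034 0.6302; 0.6302 3.8642]  S=[1.1847]  K=[0.6097; 0.6298]  nu=[3.6128]  x^+=[0.6400, 1.6064]  P^+=[0.2630 0.1753; 0.1753 3.3944]

innov = [3.6128]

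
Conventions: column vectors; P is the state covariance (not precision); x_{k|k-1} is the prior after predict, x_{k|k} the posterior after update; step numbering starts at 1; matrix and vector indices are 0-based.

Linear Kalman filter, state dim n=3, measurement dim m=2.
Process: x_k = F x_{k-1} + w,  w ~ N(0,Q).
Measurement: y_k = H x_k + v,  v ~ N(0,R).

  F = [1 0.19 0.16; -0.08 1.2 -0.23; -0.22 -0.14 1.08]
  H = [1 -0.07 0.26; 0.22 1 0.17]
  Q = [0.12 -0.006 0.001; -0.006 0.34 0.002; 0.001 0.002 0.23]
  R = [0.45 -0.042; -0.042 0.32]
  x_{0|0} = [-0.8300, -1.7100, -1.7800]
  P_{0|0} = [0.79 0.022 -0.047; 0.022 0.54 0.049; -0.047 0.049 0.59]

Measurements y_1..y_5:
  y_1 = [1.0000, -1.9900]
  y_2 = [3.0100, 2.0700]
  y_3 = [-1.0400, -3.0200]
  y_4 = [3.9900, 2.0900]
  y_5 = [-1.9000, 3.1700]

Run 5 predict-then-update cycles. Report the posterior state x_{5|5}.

step 1: x^-=[-1.4397, -1.5762, -1.5004]  P^-=[0.9409 0.0770 -0.1294; 0.0770 1.1209 -0.1602; -0.1294 -0.1602 0.9759]  S=[1.3901 0.1363; 0.1363 1.4843]  K=[0.6372 0.1180; -0.1054 0.7579; 0.0999 -0.0245]  nu=[2.7195, 0.1580]  x^+=[0.3118, -1.7430, -1.2325]  P^+=[0.3353 -0.0266 -0.2131; -0.0266 0.2747 -0.1287; -0.2131 -0.1287 0.9618]
step 2: x^-=[-0.2166, -1.8330, -1.1557]  P^-=[0.4038 -0.0044 -0.1552; -0.0044 0.8568 -0.4337; -0.1552 -0.4337 1.5119]  S=[0.8959 -0.0935; -0.0935 1.0790]  K=[0.4154 0.0898; -0.1232 0.7141; 0.2816 -0.1709]  nu=[3.3988, 4.1471]  x^+=[1.5675, 0.7099, -0.9075]  P^+=[0.2475 -0.0011 -0.2477; -0.0011 0.2764 -0.2501; -0.2477 -0.2501 1.4004]
step 3: x^-=[1.5572, 0.9353, -1.4244]  P^-=[0.3184 0.0075 -0.1231; 0.0075 0.9429 -0.7110; -0.1231 -0.7110 2.0740]  S=[0.8741 -0.1433; -0.1433 1.0906]  K=[0.3430 0.0970; -0.1580 0.7345; 0.4855 -0.2897]  nu=[-2.1614, -4.0557]  x^+=[0.4226, -1.7020, -1.2989]  P^+=[0.2149 0.0111 -0.2455; 0.0111 0.2995 -0.3542; -0.2455 -0.3542 1.7362]
step 4: x^-=[-0.1087, -1.7775, -1.2575]  P^-=[0.2942 0.0014 -0.0775; 0.0014 1.0488 -0.9403; -0.0775 -0.9403 2.4958]  S=[0.9118 -0.1899; -0.1899 1.1303]  K=[0.3215 0.1009; -0.1899 0.7549; 0.6224 -0.3671]  nu=[4.3012, 4.1052]  x^+=[1.6882, 0.5045, -0.0873]  P^+=[0.2008 0.0135 -0.2286; 0.0135 0.3174 -0.4169; -0.2286 -0.4169 1.9036]
step 5: x^-=[1.7701, 0.4905, -0.5364]  P^-=[0.2876 -0.0101 -0.0402; -0.0101 1.1182 -1.0696; -0.0402 -1.0696 2.7018]  S=[0.9452 -0.2220; -0.2220 1.1591]  K=[0.3177 0.1008; -0.2078 0.7661; 0.6852 -0.4029]  nu=[-3.4964, 2.3813]  x^+=[0.8995, 3.0413, -3.8916]  P^+=[0.1947 0.0121 -0.2120; 0.0121 0.3264 -0.4421; -0.2120 -0.4421 1.9473]

x_post = [0.8995, 3.0413, -3.8916]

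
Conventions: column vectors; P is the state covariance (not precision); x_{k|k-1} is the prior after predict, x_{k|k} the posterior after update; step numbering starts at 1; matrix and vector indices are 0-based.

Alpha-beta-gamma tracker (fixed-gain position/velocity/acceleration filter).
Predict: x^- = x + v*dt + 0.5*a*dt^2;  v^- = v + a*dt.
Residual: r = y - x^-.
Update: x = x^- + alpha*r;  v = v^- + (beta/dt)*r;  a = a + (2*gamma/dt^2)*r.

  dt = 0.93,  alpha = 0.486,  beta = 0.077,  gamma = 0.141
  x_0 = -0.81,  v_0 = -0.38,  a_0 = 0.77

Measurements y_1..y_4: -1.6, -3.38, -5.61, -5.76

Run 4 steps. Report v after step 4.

v_post = -1.7431

step 1: x_pred=-0.8304  r=-0.7696  x^+=-1.2044  v^+=0.2724  a^+=0.5191
step 2: x_pred=-0.7266  r=-2.6534  x^+=-2.0162  v^+=0.5354  a^+=-0.3460
step 3: x_pred=-1.6679  r=-3.9421  x^+=-3.5837  v^+=-0.1128  a^+=-1.6314
step 4: x_pred=-4.3941  r=-1.3659  x^+=-5.0579  v^+=-1.7431  a^+=-2.0767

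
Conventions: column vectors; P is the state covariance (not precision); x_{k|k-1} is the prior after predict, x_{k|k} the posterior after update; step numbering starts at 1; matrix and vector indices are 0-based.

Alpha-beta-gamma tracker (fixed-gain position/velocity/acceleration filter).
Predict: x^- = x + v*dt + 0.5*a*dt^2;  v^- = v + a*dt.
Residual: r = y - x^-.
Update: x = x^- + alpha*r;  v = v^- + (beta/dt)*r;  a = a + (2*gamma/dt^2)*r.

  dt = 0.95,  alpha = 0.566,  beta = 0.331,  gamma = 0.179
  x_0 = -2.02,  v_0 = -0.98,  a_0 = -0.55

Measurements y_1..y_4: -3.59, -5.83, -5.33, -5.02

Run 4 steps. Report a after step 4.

a_post = 1.7570

step 1: x_pred=-3.1992  r=-0.3908  x^+=-3.4204  v^+=-1.6387  a^+=-0.7050
step 2: x_pred=-5.2953  r=-0.5347  x^+=-5.5979  v^+=-2.4948  a^+=-0.9171
step 3: x_pred=-8.3818  r=3.0518  x^+=-6.6545  v^+=-2.3027  a^+=0.2934
step 4: x_pred=-8.7097  r=3.6897  x^+=-6.6213  v^+=-0.7384  a^+=1.7570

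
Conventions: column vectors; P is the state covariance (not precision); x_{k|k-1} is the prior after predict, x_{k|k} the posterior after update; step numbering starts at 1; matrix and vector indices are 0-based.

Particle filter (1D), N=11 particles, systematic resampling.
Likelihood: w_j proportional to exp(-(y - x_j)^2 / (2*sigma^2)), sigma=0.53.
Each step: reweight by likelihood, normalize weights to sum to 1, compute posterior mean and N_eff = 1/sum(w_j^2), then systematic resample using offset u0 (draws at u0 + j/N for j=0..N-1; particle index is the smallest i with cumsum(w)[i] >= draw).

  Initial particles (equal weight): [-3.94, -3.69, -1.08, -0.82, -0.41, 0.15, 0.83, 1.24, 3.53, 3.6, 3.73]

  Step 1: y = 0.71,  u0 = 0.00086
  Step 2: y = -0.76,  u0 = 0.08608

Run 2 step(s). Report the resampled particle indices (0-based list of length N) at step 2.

resampled_idx = [0, 0, 0, 0, 0, 1, 1, 2, 2, 3, 8]

step 1: w=[0.0000, 0.0000, 0.0015, 0.0068, 0.0470, 0.2510, 0.4276, 0.2661, 0.0000, 0.0000, 0.0000]  mean=0.6960  Neff=3.1357  idx=[2, 5, 5, 5, 6, 6, 6, 6, 6, 7, 7]
step 2: w=[0.5283, 0.1452, 0.1452, 0.1452, 0.0070, 0.0070, 0.0070, 0.0070, 0.0070, 0.0005, 0.0005]  mean=-0.4747  Neff=2.9194  idx=[0, 0, 0, 0, 0, 1, 1, 2, 2, 3, 8]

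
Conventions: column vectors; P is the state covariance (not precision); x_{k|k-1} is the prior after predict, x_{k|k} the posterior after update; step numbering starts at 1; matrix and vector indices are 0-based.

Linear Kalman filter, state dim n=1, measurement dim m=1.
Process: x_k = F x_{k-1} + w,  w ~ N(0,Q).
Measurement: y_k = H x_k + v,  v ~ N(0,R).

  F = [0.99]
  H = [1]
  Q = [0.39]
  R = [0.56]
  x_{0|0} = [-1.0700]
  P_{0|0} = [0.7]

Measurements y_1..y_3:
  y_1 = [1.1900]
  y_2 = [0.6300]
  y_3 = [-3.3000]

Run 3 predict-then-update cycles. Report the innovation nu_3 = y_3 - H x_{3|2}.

step 1: x^-=[-1.0593]  P^-=[1.0761]  S=[1.6361]  K=[0.6577]  nu=[2.2493]  x^+=[0.4201]  P^+=[0.3683]
step 2: x^-=[0.4159]  P^-=[0.7510]  S=[1.3110]  K=[0.5728]  nu=[0.2141]  x^+=[0.5385]  P^+=[0.3208]
step 3: x^-=[0.5332]  P^-=[0.7044]  S=[1.2644]  K=[0.5571]  nu=[-3.8332]  x^+=[-1.6023]  P^+=[0.3120]

innov = [-3.8332]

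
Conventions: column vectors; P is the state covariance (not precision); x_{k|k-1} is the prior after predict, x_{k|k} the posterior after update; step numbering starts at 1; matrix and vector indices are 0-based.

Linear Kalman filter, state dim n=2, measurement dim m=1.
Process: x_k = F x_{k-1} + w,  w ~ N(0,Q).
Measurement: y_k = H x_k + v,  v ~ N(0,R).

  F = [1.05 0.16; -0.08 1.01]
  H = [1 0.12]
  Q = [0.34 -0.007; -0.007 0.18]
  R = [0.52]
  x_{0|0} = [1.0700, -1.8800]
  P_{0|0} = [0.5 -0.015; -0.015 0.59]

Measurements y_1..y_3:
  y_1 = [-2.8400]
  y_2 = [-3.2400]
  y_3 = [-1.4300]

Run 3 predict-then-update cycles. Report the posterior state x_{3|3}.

step 1: x^-=[0.8227, -1.9844]  P^-=[0.9013 0.0306; 0.0306 0.7875]  S=[1.4400]  K=[0.6285; 0.0869]  nu=[-3.4246]  x^+=[-1.3295, -2.2820]  P^+=[0.3326 -0.0480; -0.0480 0.7766]
step 2: x^-=[-1.7611, -2.1984]  P^-=[0.7104 0.0403; 0.0403 0.9821]  S=[1.2542]  K=[0.5703; 0.1261]  nu=[-1.2151]  x^+=[-2.4540, -2.3516]  P^+=[0.3025 -0.0499; -0.0499 0.9622]
step 3: x^-=[-2.9530, -2.1788]  P^-=[0.6814 0.0708; 0.0708 1.1715]  S=[1.2353]  K=[0.5585; 0.1711]  nu=[1.7844]  x^+=[-1.9564, -1.8735]  P^+=[0.2961 -0.0473; -0.0473 1.1353]

x_post = [-1.9564, -1.8735]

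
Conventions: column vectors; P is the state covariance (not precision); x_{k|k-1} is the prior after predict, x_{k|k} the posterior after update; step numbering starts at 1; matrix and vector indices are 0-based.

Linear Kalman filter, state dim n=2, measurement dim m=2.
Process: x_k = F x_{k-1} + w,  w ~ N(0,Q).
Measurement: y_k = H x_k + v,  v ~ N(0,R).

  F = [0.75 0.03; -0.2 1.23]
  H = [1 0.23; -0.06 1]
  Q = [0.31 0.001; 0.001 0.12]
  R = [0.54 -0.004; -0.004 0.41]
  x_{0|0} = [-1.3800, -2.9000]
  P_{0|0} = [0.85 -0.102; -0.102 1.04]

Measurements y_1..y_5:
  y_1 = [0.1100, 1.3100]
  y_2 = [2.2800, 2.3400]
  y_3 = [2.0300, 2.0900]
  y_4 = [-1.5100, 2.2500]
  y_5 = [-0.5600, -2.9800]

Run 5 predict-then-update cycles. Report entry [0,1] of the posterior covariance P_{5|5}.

P_post[0,1] = -0.0295

step 1: x^-=[-1.1220, -3.2910]  P^-=[0.7845 -0.1816; -0.1816 1.7776]  S=[1.3350 0.1787; 0.1787 2.2122]  K=[0.5764 -0.1499; 0.0627 0.8034]  nu=[1.9889, 4.5337]  x^+=[-0.6553, 0.4760]  P^+=[0.3221 -0.0444; -0.0444 0.3265]
step 2: x^-=[-0.4772, 0.7166]  P^-=[0.4895 -0.0760; -0.0760 0.6487]  S=[1.0288 0.0409; 0.0409 1.0696]  K=[0.4634 -0.1162; 0.0469 0.6090]  nu=[2.5924, 1.5948]  x^+=[0.5387, 1.8095]  P^+=[0.2585 -0.0340; -0.0340 0.2474]
step 3: x^-=[0.4583, 2.1179]  P^-=[0.4541 -0.0598; -0.0598 0.5214]  S=[0.9942 0.0297; 0.0297 0.9402]  K=[0.4461 -0.1067; 0.0438 0.5570]  nu=[1.0846, -0.0004]  x^+=[0.9422, 2.1652]  P^+=[0.2484 -0.0306; -0.0306 0.2264]
step 4: x^-=[0.7716, 2.4748]  P^-=[0.4485 -0.0560; -0.0560 0.4875]  S=[0.9886 0.0260; 0.0260 0.9058]  K=[0.4434 -0.1042; 0.0426 0.5406]  nu=[-2.8508, -0.1785]  x^+=[-0.4739, 2.2569]  P^+=[0.2467 -0.0297; -0.0297 0.2197]
step 5: x^-=[-0.2878, 2.8708]  P^-=[0.4476 -0.0551; -0.0551 0.4769]  S=[0.9875 0.0245; 0.0245 0.8951]  K=[0.4430 -0.1037; 0.0420 0.5353]  nu=[-0.9325, -5.8681]  x^+=[-0.0924, -0.3096]  P^+=[0.2464 -0.0295; -0.0295 0.2175]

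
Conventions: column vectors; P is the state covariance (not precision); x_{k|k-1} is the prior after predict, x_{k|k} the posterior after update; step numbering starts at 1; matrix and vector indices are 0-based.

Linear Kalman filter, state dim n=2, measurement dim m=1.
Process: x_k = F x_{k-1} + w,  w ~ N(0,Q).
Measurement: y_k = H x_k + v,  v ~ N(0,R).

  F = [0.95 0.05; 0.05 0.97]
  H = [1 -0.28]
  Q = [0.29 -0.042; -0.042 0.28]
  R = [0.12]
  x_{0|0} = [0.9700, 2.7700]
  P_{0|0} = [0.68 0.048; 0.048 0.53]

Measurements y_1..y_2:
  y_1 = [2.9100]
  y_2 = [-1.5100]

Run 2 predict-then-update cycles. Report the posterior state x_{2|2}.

x_post = [0.2682, 3.1859]

step 1: x^-=[1.0600, 2.7354]  P^-=[0.9096 0.0604; 0.0604 0.7850]  S=[1.0573]  K=[0.8443; -0.1508]  nu=[2.6159]  x^+=[3.2686, 2.3409]  P^+=[0.1559 0.1950; 0.1950 0.7610]
step 2: x^-=[3.2222, 2.4341]  P^-=[0.4511 0.1825; 0.1825 1.0153]  S=[0.5485]  K=[0.7293; -0.1856]  nu=[-4.0506]  x^+=[0.2682, 3.1859]  P^+=[0.1594 0.2567; 0.2567 0.9964]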